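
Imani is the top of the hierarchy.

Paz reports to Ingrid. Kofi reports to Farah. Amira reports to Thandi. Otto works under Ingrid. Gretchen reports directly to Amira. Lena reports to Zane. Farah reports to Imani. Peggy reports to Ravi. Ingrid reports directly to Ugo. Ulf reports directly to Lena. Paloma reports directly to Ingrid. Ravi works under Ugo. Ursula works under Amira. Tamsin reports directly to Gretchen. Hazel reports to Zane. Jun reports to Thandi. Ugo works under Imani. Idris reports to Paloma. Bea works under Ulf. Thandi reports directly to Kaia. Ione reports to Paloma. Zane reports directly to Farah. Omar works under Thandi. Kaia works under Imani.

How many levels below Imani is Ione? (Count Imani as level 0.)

4

Chain from Ione up to Imani: Ione → Paloma → Ingrid → Ugo → Imani. That is 4 steps up, so Ione is 4 levels below Imani.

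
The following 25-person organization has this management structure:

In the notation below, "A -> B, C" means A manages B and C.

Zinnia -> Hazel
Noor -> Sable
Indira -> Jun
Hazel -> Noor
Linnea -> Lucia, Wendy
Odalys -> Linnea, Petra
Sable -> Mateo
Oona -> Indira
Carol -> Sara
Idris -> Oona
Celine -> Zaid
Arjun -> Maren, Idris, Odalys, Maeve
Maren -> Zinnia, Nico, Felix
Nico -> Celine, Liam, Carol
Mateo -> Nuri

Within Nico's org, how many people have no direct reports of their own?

3

The people in Nico's organization with no one reporting to them are Sara, Liam, Zaid. That is 3.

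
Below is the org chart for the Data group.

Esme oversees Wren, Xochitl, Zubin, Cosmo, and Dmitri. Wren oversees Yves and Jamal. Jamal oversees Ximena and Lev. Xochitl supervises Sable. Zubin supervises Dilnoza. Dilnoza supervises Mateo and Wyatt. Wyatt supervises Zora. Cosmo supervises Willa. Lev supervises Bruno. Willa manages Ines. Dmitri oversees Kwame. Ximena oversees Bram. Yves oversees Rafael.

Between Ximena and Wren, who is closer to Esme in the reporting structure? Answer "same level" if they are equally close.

Wren

Ximena is 3 levels below Esme; Wren is 1. Wren is higher.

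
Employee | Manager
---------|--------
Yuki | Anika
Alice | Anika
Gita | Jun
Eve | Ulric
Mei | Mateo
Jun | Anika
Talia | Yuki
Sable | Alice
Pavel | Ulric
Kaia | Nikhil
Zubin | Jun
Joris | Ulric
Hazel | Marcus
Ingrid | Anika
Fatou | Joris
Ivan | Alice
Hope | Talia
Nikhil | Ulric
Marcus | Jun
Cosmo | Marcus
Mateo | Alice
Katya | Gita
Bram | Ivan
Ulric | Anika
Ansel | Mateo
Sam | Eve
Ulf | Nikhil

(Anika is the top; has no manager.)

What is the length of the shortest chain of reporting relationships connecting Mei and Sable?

3

Mei is 2 levels below Alice, and Sable is 1 level below Alice (their lowest common manager). The shortest path runs up from Mei to Alice and back down to Sable: 2 + 1 = 3 links.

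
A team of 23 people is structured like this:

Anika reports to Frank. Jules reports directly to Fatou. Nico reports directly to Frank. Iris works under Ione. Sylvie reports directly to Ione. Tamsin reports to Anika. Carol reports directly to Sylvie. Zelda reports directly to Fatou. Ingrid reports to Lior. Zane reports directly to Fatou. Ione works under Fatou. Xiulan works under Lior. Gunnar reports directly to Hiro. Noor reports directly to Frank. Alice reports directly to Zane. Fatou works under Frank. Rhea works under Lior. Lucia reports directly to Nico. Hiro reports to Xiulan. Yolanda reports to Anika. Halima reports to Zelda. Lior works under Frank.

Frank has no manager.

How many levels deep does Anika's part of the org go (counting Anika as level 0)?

The longest chain under Anika runs Anika → Yolanda, which is 1 level below Anika.

1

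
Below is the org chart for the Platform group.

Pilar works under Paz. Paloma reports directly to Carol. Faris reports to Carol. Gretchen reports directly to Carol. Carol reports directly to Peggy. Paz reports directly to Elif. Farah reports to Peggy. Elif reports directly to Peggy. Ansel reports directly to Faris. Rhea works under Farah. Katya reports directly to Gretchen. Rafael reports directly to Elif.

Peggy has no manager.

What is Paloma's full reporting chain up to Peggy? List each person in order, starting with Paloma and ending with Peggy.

Paloma -> Carol -> Peggy

Paloma reports to Carol. Carol reports to Peggy. Peggy is at the top.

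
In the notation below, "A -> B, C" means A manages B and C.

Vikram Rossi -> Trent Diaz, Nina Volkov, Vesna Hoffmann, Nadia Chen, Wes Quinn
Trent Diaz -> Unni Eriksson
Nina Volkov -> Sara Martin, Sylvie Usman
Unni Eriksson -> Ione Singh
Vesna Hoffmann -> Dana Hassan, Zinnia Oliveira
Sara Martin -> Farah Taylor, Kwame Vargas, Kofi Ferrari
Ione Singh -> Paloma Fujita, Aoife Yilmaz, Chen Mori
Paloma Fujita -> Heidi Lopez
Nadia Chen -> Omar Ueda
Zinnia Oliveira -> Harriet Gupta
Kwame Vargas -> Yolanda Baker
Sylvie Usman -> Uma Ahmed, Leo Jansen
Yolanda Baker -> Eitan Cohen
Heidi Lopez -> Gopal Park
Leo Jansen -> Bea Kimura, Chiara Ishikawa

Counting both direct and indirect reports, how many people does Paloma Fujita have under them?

2

Paloma Fujita directly manages Heidi Lopez. Under Heidi Lopez: Gopal Park (1). That's 2 in total.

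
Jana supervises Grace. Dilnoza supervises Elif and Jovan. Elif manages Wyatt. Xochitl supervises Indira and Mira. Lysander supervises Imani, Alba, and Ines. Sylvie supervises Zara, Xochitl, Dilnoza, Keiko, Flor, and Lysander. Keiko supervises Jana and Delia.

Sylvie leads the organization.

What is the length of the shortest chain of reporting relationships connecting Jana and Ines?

Jana is 2 levels below Sylvie, and Ines is 2 levels below Sylvie (their lowest common manager). The shortest path runs up from Jana to Sylvie and back down to Ines: 2 + 2 = 4 links.

4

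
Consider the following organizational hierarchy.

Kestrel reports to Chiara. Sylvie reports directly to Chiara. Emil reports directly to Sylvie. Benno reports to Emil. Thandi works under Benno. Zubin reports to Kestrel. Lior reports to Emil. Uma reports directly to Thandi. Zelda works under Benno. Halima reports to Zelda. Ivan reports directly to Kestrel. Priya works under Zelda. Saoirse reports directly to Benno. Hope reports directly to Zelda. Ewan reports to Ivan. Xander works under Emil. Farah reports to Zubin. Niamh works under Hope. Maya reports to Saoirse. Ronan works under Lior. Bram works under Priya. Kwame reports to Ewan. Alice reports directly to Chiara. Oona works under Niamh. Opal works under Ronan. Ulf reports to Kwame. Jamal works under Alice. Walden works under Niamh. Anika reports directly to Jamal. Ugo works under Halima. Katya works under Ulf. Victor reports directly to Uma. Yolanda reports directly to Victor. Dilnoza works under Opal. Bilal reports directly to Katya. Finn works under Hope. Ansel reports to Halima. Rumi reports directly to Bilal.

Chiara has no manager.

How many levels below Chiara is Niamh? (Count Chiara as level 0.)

Chain from Niamh up to Chiara: Niamh → Hope → Zelda → Benno → Emil → Sylvie → Chiara. That is 6 steps up, so Niamh is 6 levels below Chiara.

6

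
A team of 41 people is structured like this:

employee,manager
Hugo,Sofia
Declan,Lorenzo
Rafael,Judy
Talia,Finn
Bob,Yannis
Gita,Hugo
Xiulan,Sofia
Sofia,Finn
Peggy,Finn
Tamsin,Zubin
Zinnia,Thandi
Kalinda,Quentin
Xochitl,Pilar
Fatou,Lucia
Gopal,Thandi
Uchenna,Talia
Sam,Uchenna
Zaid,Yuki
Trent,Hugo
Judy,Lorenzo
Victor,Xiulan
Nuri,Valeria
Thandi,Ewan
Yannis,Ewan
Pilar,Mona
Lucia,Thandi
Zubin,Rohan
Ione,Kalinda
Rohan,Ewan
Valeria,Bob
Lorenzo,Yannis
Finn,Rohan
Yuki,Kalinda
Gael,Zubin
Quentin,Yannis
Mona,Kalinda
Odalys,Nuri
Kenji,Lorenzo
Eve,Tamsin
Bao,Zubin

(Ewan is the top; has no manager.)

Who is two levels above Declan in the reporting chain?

Declan reports to Lorenzo, and Lorenzo reports to Yannis. So Declan's skip-level manager is Yannis.

Yannis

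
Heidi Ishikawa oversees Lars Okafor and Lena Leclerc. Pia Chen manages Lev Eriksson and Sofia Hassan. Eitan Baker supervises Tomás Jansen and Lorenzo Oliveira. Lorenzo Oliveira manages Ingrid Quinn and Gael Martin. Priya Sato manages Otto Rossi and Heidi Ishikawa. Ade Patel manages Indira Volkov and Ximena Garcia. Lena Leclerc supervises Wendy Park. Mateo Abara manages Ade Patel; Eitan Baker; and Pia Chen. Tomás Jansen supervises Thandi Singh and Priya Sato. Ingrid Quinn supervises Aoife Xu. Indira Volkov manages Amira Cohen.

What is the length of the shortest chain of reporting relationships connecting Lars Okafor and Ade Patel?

6

Lars Okafor is 5 levels below Mateo Abara, and Ade Patel is 1 level below Mateo Abara (their lowest common manager). The shortest path runs up from Lars Okafor to Mateo Abara and back down to Ade Patel: 5 + 1 = 6 links.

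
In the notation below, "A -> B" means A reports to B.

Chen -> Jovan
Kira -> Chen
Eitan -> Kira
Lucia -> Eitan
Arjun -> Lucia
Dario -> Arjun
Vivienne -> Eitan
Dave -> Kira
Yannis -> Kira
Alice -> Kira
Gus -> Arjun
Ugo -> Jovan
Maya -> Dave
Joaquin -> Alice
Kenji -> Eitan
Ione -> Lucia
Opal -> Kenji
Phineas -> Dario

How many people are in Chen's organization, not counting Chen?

16

Chen directly manages Kira. Under Kira: Alice, Joaquin, Yannis, Dave, Maya, Eitan, Kenji, Opal, Vivienne, Lucia, Ione, Arjun, Gus, Dario, Phineas (15). That's 16 in total.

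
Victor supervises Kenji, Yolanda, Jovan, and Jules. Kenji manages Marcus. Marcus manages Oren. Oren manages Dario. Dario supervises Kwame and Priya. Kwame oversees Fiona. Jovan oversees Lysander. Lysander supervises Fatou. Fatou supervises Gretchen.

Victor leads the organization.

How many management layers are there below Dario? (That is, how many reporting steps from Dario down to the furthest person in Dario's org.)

The longest chain under Dario runs Dario → Kwame → Fiona, which is 2 levels below Dario.

2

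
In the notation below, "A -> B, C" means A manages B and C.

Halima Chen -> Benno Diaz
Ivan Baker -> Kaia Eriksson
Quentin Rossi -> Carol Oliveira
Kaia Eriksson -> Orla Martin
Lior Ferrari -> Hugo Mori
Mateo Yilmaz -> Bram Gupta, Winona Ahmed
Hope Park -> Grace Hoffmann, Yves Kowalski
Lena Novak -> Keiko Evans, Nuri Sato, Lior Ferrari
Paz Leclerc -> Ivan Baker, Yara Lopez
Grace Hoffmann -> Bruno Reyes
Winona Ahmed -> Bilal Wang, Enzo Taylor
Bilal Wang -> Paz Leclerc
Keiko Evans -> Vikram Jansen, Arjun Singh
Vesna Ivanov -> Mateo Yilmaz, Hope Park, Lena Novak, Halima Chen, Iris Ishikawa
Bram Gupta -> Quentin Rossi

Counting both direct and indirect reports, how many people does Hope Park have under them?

Hope Park directly manages Grace Hoffmann, Yves Kowalski. Under Grace Hoffmann: Bruno Reyes (1). Yves Kowalski has no reports. So Hope Park's organization is 2 direct reports plus everyone under them: 2 + 1 = 3.

3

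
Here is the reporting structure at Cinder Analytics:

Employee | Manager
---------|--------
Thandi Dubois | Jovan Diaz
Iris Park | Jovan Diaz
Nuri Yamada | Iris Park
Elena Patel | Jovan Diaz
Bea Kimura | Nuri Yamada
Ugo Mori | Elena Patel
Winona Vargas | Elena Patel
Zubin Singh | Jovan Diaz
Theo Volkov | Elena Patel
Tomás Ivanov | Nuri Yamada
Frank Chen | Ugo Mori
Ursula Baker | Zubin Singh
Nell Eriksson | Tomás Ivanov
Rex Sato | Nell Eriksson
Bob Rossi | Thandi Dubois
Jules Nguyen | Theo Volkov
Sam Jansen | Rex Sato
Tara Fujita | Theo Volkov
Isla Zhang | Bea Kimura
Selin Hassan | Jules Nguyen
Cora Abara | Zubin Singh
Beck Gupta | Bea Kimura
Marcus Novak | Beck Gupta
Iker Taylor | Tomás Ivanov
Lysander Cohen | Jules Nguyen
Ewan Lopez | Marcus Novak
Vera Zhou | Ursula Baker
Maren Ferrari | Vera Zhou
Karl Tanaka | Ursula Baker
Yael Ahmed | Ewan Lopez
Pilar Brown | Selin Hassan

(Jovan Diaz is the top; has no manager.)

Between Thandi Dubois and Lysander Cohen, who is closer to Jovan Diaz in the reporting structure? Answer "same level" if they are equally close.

Thandi Dubois is 1 level below Jovan Diaz; Lysander Cohen is 4. Thandi Dubois is higher.

Thandi Dubois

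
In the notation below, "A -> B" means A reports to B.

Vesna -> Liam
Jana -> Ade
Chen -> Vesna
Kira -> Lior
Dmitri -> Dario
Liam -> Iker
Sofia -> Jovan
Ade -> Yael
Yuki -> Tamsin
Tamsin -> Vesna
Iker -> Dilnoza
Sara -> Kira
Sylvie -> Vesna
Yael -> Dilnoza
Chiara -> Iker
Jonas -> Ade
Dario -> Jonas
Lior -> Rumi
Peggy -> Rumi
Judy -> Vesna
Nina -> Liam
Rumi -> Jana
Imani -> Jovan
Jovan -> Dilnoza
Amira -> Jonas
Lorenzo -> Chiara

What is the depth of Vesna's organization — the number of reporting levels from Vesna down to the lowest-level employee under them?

2

The longest chain under Vesna runs Vesna → Tamsin → Yuki, which is 2 levels below Vesna.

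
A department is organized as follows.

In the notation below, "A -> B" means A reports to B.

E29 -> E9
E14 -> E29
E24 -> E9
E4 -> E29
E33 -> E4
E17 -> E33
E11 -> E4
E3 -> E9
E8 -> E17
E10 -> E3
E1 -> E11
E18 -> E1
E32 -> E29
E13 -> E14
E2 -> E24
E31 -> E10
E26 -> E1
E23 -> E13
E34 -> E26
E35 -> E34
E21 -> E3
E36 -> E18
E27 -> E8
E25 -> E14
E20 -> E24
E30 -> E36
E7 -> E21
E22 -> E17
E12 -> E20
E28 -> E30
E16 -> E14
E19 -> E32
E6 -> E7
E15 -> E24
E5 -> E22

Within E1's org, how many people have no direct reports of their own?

The people in E1's organization with no one reporting to them are E35, E28. That is 2.

2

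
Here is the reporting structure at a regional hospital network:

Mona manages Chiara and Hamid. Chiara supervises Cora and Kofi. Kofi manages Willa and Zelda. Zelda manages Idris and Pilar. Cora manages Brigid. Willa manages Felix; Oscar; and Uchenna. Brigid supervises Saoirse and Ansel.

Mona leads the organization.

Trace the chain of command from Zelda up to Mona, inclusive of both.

Zelda reports to Kofi. Kofi reports to Chiara. Chiara reports to Mona. Mona is at the top.

Zelda -> Kofi -> Chiara -> Mona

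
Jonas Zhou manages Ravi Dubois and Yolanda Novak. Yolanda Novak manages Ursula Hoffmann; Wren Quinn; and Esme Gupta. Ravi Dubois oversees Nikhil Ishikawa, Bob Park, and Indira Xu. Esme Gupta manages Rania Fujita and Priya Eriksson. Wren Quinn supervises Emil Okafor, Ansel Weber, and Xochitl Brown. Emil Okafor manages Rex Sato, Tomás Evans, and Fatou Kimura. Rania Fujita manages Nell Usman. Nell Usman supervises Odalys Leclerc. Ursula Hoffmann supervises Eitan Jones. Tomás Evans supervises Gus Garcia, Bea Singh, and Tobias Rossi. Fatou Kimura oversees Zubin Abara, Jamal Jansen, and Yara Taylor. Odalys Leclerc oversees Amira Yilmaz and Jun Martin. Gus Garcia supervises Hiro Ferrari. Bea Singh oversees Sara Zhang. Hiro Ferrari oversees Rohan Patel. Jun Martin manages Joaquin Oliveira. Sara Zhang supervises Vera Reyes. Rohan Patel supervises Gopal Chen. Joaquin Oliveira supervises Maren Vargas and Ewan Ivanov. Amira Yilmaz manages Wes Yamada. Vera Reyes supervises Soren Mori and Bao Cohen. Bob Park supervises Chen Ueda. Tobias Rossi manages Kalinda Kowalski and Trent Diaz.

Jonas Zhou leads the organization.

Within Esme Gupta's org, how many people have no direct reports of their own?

The people in Esme Gupta's organization with no one reporting to them are Priya Eriksson, Wes Yamada, Maren Vargas, Ewan Ivanov. That is 4.

4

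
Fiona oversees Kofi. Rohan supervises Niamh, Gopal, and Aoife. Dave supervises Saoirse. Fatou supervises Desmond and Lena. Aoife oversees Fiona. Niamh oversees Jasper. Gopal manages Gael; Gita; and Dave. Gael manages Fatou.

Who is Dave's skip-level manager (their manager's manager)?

Rohan

Dave reports to Gopal, and Gopal reports to Rohan. So Dave's skip-level manager is Rohan.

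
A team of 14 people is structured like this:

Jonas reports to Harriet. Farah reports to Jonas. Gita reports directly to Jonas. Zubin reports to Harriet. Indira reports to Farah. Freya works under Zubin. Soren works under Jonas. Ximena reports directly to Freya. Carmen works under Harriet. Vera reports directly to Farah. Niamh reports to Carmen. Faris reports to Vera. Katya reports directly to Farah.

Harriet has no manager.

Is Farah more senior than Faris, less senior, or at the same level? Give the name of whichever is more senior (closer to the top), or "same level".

Farah

Farah is 2 levels below Harriet; Faris is 4. Farah is higher.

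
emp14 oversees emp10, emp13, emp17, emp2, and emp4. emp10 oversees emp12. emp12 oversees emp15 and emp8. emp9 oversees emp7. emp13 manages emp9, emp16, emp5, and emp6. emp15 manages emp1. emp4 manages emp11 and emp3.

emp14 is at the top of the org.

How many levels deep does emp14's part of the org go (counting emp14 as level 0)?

4

The longest chain under emp14 runs emp14 → emp10 → emp12 → emp15 → emp1, which is 4 levels below emp14.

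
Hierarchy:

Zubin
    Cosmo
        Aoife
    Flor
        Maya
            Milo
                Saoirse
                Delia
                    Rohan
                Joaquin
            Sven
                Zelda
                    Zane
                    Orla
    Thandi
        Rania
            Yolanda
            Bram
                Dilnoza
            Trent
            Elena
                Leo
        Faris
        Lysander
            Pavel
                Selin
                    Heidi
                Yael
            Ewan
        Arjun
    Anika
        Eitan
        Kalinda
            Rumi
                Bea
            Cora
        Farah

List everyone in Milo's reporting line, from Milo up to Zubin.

Milo reports to Maya. Maya reports to Flor. Flor reports to Zubin. Zubin is at the top.

Milo -> Maya -> Flor -> Zubin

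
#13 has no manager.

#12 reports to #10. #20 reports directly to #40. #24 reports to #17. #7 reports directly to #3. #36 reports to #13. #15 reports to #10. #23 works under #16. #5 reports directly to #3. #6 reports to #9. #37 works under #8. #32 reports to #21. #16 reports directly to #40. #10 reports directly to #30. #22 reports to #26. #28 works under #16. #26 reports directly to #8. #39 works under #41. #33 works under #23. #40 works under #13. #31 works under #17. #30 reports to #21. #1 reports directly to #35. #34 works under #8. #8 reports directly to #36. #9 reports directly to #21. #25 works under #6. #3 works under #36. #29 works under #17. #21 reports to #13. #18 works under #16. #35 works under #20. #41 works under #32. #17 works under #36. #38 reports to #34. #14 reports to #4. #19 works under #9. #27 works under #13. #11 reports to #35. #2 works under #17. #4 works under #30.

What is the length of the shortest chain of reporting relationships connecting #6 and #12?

5

#6 is 2 levels below #21, and #12 is 3 levels below #21 (their lowest common manager). The shortest path runs up from #6 to #21 and back down to #12: 2 + 3 = 5 links.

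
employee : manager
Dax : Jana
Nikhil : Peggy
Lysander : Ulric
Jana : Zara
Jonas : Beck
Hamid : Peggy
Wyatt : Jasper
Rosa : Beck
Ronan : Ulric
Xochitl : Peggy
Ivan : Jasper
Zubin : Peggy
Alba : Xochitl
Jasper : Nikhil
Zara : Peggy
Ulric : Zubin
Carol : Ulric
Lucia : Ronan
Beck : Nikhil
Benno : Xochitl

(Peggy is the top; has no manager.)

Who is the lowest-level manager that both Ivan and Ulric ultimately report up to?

Peggy

Ivan's chain of managers is Jasper, Nikhil, Peggy. Ulric's chain of managers is Zubin, Peggy. The first manager that appears in both chains is Peggy.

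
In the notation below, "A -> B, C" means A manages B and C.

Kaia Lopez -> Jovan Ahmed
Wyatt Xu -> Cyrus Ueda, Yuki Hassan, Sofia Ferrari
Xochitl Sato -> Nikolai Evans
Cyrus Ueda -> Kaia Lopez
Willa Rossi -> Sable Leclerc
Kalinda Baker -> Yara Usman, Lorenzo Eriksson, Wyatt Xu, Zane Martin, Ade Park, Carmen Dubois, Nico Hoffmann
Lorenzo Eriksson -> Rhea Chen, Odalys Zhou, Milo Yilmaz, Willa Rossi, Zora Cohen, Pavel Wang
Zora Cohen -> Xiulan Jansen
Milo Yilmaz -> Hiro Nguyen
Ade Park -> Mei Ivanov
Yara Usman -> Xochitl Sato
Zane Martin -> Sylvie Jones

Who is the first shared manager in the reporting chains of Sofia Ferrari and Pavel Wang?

Sofia Ferrari's chain of managers is Wyatt Xu, Kalinda Baker. Pavel Wang's chain of managers is Lorenzo Eriksson, Kalinda Baker. The first manager that appears in both chains is Kalinda Baker.

Kalinda Baker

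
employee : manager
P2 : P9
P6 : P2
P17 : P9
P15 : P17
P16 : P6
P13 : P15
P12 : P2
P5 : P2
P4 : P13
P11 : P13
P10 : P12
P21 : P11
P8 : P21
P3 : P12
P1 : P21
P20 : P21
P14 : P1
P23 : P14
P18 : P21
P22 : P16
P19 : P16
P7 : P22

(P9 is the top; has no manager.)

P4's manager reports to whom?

P4 reports to P13, and P13 reports to P15. So P4's skip-level manager is P15.

P15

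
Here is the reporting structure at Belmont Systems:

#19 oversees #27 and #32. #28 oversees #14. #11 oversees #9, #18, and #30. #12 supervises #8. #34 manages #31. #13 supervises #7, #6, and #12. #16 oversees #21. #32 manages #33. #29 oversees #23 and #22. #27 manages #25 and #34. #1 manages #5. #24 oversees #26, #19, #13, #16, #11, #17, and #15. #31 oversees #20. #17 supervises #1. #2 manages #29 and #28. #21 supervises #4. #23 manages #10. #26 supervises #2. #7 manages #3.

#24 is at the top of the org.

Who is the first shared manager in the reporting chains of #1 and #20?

#24

#1's chain of managers is #17, #24. #20's chain of managers is #31, #34, #27, #19, #24. The first manager that appears in both chains is #24.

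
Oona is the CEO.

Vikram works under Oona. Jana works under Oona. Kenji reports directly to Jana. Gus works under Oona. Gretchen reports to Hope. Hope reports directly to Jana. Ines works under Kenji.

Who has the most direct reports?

Direct-report counts: Oona has 3; Jana has 2; Kenji has 1; Hope has 1. The largest is 3, held by Oona.

Oona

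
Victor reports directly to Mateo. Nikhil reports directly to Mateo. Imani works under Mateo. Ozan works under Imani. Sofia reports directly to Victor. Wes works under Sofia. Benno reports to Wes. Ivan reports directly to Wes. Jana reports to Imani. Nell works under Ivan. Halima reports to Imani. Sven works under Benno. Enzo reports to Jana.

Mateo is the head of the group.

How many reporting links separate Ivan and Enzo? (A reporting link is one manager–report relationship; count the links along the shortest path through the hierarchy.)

7

Ivan is 4 levels below Mateo, and Enzo is 3 levels below Mateo (their lowest common manager). The shortest path runs up from Ivan to Mateo and back down to Enzo: 4 + 3 = 7 links.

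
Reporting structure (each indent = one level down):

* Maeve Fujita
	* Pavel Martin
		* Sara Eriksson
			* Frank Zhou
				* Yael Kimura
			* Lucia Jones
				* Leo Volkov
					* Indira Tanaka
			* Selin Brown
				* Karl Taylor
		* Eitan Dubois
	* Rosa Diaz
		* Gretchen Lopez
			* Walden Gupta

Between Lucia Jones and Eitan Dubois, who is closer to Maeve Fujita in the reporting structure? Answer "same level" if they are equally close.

Lucia Jones is 3 levels below Maeve Fujita; Eitan Dubois is 2. Eitan Dubois is higher.

Eitan Dubois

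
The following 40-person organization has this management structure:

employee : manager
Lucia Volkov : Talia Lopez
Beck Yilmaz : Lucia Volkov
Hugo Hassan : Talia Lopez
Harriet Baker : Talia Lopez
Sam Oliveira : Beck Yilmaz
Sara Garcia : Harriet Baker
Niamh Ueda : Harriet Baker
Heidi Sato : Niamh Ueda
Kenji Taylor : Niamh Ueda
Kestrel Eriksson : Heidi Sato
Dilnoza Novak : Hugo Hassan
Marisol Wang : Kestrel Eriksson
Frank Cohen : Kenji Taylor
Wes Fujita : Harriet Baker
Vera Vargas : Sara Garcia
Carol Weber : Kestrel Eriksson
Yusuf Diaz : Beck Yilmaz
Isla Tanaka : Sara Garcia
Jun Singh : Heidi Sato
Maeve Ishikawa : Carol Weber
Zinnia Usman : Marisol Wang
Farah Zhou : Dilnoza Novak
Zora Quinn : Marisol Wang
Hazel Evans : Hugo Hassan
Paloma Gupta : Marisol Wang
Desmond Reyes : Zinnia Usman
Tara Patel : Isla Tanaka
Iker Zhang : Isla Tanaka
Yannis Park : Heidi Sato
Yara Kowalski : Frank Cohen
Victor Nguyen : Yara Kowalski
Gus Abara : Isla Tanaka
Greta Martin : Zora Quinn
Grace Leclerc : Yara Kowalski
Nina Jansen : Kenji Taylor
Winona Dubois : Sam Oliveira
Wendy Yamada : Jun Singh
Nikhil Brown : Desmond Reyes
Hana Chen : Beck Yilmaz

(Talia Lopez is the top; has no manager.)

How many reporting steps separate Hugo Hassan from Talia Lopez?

Chain from Hugo Hassan up to Talia Lopez: Hugo Hassan → Talia Lopez. That is 1 step up, so Hugo Hassan is 1 level below Talia Lopez.

1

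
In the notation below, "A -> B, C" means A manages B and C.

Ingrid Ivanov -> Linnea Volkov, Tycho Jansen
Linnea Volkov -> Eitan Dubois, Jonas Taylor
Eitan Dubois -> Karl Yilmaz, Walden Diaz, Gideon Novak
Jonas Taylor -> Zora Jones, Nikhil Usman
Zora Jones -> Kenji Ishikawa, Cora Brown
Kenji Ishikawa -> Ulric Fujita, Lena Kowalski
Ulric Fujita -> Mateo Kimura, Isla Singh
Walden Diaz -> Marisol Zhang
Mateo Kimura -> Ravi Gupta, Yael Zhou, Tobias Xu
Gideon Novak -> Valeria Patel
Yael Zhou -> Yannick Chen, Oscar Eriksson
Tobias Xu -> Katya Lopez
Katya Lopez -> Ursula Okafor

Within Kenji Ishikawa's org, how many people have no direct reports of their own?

6

The people in Kenji Ishikawa's organization with no one reporting to them are Lena Kowalski, Isla Singh, Ursula Okafor, Oscar Eriksson, Yannick Chen, Ravi Gupta. That is 6.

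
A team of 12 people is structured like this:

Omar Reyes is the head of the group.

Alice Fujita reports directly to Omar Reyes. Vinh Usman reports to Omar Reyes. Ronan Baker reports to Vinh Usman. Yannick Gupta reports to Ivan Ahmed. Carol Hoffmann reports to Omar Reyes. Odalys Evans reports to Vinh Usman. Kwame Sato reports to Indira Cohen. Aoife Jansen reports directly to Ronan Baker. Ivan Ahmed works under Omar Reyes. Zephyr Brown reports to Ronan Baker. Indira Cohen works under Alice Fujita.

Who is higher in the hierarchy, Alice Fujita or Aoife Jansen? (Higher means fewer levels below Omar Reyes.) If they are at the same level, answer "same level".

Alice Fujita

Alice Fujita is 1 level below Omar Reyes; Aoife Jansen is 3. Alice Fujita is higher.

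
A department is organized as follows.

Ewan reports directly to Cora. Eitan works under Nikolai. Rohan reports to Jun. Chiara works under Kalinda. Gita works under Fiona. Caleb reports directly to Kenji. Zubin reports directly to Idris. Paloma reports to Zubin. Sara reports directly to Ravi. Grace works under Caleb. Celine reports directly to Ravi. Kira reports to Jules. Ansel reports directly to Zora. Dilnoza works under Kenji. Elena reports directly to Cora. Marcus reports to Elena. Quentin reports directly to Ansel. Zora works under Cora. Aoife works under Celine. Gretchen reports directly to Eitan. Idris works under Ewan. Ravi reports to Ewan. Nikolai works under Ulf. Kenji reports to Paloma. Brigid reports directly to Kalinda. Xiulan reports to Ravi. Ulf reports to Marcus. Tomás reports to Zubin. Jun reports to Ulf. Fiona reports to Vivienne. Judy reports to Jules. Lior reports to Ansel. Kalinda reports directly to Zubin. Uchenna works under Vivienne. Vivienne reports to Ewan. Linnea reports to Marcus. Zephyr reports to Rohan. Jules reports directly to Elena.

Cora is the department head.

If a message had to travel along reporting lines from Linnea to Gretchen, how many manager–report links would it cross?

5

Linnea is 1 level below Marcus, and Gretchen is 4 levels below Marcus (their lowest common manager). The shortest path runs up from Linnea to Marcus and back down to Gretchen: 1 + 4 = 5 links.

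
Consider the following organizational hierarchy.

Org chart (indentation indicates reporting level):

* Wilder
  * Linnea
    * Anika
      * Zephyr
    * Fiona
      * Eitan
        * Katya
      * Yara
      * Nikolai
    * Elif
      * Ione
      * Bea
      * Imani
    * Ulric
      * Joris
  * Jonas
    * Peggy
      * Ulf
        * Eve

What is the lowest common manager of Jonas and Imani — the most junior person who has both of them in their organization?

Jonas's chain of managers is Wilder. Imani's chain of managers is Elif, Linnea, Wilder. The first manager that appears in both chains is Wilder.

Wilder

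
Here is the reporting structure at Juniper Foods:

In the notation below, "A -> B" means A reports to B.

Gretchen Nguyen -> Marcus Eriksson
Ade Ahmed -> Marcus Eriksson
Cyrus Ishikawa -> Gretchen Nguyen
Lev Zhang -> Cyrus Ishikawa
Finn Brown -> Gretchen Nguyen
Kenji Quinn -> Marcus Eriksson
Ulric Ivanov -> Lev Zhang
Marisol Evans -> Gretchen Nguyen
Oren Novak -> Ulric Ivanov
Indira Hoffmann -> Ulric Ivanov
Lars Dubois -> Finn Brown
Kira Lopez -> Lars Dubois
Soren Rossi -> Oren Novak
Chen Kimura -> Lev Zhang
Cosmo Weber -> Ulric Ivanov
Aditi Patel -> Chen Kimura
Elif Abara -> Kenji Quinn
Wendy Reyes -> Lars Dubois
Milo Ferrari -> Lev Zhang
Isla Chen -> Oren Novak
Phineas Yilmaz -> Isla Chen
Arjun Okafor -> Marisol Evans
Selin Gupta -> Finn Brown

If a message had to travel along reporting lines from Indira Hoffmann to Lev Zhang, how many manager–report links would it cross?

Indira Hoffmann is in Lev Zhang's organization: the chain from Indira Hoffmann up to Lev Zhang is Indira Hoffmann → Ulric Ivanov → Lev Zhang, which is 2 links.

2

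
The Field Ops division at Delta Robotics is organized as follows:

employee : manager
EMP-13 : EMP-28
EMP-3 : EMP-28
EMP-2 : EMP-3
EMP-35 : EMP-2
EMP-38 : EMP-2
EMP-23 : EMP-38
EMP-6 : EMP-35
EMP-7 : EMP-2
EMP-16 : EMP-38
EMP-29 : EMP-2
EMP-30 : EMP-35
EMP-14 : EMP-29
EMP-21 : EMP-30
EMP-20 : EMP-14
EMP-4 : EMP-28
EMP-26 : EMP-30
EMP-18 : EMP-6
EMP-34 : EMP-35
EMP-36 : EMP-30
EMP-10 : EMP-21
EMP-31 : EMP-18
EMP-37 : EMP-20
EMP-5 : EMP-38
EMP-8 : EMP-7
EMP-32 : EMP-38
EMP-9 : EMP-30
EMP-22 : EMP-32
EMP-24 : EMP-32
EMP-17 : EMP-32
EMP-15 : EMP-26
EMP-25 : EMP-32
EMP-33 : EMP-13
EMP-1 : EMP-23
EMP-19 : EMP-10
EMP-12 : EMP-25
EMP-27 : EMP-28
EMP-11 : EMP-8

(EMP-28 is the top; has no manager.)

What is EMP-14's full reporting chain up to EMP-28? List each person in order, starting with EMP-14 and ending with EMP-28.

EMP-14 -> EMP-29 -> EMP-2 -> EMP-3 -> EMP-28

EMP-14 reports to EMP-29. EMP-29 reports to EMP-2. EMP-2 reports to EMP-3. EMP-3 reports to EMP-28. EMP-28 is at the top.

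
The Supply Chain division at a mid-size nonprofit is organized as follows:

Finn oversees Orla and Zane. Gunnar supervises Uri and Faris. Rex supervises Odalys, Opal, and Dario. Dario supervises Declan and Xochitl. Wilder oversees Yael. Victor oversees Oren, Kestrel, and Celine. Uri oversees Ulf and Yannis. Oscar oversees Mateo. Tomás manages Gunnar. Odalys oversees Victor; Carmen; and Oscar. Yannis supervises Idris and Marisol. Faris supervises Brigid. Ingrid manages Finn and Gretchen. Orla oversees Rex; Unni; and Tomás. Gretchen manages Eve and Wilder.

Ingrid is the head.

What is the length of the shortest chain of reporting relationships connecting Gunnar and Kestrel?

6

Gunnar is 2 levels below Orla, and Kestrel is 4 levels below Orla (their lowest common manager). The shortest path runs up from Gunnar to Orla and back down to Kestrel: 2 + 4 = 6 links.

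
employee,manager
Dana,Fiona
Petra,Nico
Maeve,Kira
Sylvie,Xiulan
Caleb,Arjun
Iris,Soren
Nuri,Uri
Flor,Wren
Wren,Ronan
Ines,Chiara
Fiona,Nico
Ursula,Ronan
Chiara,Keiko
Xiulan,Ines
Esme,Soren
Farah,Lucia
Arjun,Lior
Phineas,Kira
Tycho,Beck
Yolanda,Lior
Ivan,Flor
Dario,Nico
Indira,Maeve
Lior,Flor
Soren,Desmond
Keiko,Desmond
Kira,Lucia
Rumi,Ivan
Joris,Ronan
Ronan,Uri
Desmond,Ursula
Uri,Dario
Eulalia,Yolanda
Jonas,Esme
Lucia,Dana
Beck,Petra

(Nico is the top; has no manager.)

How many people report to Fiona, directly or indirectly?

7

Fiona directly manages Dana. Under Dana: Lucia, Farah, Kira, Maeve, Indira, Phineas (6). That's 7 in total.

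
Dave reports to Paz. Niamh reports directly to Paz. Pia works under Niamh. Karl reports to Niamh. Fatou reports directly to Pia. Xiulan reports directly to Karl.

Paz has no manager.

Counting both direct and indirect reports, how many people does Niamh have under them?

Niamh directly manages Pia, Karl. Under Pia: Fatou (1). Under Karl: Xiulan (1). So Niamh's organization is 2 direct reports plus everyone under them: 2 + 2 = 4.

4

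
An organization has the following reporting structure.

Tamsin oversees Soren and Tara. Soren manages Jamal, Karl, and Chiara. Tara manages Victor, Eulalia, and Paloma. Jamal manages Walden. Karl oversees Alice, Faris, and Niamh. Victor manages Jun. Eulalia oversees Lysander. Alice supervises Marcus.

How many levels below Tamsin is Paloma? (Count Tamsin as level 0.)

2

Chain from Paloma up to Tamsin: Paloma → Tara → Tamsin. That is 2 steps up, so Paloma is 2 levels below Tamsin.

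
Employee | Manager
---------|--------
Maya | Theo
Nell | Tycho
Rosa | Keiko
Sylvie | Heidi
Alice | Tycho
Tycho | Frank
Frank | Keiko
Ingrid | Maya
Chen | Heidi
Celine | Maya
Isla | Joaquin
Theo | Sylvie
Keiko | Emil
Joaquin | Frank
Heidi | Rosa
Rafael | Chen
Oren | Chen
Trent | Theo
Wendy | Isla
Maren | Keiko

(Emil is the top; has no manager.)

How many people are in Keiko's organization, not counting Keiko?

Keiko directly manages Rosa, Frank, Maren. Under Rosa: Heidi, Sylvie, Theo, Trent, Maya, Celine, Ingrid, Chen, Rafael, Oren (10). Under Frank: Joaquin, Isla, Wendy, Tycho, Alice, Nell (6). Maren has no reports. So Keiko's organization is 3 direct reports plus everyone under them: 11 + 7 + 1 = 19.

19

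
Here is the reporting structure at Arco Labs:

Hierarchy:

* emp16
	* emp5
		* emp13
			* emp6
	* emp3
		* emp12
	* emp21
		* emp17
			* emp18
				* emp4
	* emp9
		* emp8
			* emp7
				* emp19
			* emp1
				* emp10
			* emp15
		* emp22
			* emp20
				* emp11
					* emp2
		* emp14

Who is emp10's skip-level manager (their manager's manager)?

emp10 reports to emp1, and emp1 reports to emp8. So emp10's skip-level manager is emp8.

emp8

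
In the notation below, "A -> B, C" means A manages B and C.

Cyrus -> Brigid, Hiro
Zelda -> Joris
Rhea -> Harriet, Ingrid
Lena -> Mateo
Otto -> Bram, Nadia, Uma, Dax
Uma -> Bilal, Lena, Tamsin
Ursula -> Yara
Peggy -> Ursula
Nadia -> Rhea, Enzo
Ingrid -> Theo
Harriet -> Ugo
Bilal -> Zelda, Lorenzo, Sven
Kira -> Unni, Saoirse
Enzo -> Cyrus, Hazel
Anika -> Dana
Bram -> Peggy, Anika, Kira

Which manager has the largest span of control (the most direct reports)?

Otto

Direct-report counts: Otto has 4; Uma has 3; Lena has 1; Bilal has 3; Zelda has 1; Nadia has 2; Enzo has 2; Cyrus has 2; Rhea has 2; Ingrid has 1; Harriet has 1; Bram has 3; Kira has 2; Anika has 1; Peggy has 1; Ursula has 1. The largest is 4, held by Otto.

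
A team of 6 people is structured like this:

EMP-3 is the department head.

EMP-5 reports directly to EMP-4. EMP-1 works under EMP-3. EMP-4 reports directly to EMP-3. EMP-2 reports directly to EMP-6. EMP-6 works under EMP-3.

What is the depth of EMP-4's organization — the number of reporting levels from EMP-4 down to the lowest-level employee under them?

1

The longest chain under EMP-4 runs EMP-4 → EMP-5, which is 1 level below EMP-4.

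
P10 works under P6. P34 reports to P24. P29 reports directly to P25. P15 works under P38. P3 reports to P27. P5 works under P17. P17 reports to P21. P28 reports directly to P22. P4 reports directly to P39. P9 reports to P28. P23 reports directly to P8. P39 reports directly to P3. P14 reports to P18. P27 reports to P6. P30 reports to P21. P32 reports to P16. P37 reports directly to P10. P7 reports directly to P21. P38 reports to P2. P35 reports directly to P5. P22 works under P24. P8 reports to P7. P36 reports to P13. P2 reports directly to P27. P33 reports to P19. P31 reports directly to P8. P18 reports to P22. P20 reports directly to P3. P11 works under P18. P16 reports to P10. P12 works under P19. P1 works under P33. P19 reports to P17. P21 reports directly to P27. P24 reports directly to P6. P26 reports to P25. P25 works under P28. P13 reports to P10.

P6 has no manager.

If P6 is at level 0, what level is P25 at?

4

Chain from P25 up to P6: P25 → P28 → P22 → P24 → P6. That is 4 steps up, so P25 is 4 levels below P6.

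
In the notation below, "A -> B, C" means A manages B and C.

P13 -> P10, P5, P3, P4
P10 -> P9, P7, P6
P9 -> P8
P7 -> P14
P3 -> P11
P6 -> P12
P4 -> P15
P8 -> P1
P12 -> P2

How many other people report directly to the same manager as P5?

P5 reports to P13. P13's other direct reports are P10, P3, P4 — 3 peers.

3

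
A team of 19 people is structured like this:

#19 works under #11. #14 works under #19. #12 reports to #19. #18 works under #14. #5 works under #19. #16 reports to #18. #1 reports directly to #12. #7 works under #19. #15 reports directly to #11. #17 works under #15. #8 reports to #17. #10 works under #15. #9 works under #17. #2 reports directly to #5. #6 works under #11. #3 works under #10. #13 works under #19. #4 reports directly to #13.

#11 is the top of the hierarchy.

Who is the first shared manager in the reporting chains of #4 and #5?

#4's chain of managers is #13, #19, #11. #5's chain of managers is #19, #11. The first manager that appears in both chains is #19.

#19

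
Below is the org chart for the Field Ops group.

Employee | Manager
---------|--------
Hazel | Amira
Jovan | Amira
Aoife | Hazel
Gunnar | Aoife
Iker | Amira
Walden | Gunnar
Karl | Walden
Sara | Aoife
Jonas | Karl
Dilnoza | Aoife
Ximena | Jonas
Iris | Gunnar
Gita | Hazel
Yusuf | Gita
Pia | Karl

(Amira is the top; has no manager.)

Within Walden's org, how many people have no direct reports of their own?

2

The people in Walden's organization with no one reporting to them are Pia, Ximena. That is 2.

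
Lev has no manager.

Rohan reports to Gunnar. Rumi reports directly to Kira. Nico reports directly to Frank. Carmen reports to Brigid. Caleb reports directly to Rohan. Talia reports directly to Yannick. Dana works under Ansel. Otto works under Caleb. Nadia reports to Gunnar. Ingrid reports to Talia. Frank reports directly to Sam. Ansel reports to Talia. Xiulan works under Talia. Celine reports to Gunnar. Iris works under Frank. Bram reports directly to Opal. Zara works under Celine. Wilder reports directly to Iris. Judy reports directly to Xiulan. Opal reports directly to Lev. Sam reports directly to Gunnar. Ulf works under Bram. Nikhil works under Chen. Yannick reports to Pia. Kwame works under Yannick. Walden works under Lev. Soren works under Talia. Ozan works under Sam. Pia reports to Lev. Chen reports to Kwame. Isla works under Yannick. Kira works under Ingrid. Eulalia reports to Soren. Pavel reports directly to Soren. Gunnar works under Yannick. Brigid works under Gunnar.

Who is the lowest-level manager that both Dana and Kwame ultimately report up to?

Dana's chain of managers is Ansel, Talia, Yannick, Pia, Lev. Kwame's chain of managers is Yannick, Pia, Lev. The first manager that appears in both chains is Yannick.

Yannick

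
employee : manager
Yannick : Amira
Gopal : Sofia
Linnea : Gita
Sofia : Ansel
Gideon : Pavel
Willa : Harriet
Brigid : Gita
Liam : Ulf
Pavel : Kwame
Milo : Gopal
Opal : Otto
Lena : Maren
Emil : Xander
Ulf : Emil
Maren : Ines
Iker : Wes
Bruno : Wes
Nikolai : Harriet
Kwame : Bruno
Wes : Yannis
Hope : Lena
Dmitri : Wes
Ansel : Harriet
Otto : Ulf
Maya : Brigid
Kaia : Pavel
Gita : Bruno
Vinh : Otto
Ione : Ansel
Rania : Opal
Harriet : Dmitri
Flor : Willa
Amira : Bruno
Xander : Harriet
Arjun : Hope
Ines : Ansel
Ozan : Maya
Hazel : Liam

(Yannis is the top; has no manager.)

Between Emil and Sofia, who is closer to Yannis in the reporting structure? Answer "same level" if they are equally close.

Both Emil and Sofia are 5 levels below Yannis.

same level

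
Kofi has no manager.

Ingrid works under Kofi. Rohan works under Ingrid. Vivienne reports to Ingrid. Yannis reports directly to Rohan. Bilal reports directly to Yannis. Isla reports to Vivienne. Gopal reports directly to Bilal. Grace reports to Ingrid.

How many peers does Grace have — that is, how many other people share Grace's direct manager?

2

Grace reports to Ingrid. Ingrid's other direct reports are Rohan, Vivienne — 2 peers.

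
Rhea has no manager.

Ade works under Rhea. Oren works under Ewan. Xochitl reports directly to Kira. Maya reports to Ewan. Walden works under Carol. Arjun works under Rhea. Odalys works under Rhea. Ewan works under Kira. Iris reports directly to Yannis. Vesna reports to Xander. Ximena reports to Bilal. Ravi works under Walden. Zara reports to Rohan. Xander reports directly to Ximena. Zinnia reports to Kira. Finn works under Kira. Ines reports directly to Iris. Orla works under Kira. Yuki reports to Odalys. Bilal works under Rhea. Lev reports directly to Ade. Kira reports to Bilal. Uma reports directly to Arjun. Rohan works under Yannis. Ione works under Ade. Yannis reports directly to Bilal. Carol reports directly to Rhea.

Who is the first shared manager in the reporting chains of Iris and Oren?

Iris's chain of managers is Yannis, Bilal, Rhea. Oren's chain of managers is Ewan, Kira, Bilal, Rhea. The first manager that appears in both chains is Bilal.

Bilal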